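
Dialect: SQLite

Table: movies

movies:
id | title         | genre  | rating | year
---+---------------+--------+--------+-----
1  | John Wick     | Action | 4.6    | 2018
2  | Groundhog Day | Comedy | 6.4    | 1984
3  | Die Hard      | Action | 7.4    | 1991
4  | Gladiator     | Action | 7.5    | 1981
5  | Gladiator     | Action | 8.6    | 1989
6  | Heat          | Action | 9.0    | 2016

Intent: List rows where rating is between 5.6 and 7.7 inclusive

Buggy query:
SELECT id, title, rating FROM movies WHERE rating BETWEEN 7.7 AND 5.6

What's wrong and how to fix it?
Bug: BETWEEN expects the lower bound first; with 7.7 AND 5.6 the range is empty

Fix: Write BETWEEN 5.6 AND 7.7

Corrected query:
SELECT id, title, rating FROM movies WHERE rating BETWEEN 5.6 AND 7.7

Result:
id | title         | rating
---+---------------+-------
2  | Groundhog Day | 6.4   
3  | Die Hard      | 7.4   
4  | Gladiator     | 7.5   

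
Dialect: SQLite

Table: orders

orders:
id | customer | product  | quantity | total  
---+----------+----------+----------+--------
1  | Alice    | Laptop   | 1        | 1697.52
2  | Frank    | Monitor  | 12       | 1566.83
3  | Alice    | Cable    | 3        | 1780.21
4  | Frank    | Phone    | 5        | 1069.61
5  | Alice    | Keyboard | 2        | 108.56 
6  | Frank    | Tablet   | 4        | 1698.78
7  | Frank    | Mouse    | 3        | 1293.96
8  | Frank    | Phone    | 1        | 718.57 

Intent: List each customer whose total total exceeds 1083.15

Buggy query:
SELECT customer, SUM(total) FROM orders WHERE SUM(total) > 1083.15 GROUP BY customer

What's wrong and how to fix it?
Bug: Aggregate functions cannot appear in a WHERE clause

Fix: Use HAVING (which filters groups after aggregation) instead of WHERE

Corrected query:
SELECT customer, SUM(total) FROM orders GROUP BY customer HAVING SUM(total) > 1083.15

Result:
customer | SUM(total)
---------+-----------
Alice    | 3586.29   
Frank    | 6347.75   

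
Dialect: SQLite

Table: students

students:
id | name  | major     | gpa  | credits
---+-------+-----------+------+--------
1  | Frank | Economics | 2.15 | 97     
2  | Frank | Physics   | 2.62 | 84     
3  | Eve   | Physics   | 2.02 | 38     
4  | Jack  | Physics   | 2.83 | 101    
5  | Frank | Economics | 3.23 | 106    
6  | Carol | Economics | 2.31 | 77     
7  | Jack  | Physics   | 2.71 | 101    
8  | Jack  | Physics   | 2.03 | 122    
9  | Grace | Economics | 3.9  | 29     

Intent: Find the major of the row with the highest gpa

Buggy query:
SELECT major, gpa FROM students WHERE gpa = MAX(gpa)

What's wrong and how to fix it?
Bug: WHERE is evaluated per row; an aggregate over the whole table isn't defined there

Fix: Wrap MAX in a scalar subquery so WHERE compares against a single value

Corrected query:
SELECT major, gpa FROM students WHERE gpa = (SELECT MAX(gpa) FROM students)

Result:
major     | gpa
----------+----
Economics | 3.9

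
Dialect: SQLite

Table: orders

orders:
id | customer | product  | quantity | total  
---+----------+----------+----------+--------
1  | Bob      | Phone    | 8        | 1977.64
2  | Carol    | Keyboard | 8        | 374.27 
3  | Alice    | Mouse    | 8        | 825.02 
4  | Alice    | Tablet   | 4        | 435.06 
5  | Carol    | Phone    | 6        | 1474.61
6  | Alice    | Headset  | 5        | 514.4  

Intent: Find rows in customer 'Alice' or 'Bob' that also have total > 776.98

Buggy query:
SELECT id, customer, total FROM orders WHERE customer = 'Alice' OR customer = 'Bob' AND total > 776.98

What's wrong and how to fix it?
Bug: AND binds tighter than OR, so this parses as customer = 'Alice' OR (customer = 'Bob' AND total > 776.98)

Fix: Add parentheses around the OR so the AND applies to both alternatives

Corrected query:
SELECT id, customer, total FROM orders WHERE (customer = 'Alice' OR customer = 'Bob') AND total > 776.98

Result:
id | customer | total  
---+----------+--------
1  | Bob      | 1977.64
3  | Alice    | 825.02 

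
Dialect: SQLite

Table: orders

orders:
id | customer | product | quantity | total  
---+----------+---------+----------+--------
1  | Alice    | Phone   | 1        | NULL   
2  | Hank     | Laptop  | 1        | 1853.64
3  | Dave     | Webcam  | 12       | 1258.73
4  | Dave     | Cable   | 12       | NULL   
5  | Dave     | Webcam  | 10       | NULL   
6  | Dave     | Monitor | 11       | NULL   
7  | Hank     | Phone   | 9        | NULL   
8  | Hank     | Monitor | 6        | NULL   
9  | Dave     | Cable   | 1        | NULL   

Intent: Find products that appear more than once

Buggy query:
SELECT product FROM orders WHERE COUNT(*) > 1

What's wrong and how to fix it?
Bug: COUNT(*) is an aggregate and cannot be used in WHERE

Fix: Group first, then use HAVING for the count condition

Corrected query:
SELECT product FROM orders GROUP BY product HAVING COUNT(*) > 1

Result:
product
-------
Cable  
Monitor
Phone  
Webcam 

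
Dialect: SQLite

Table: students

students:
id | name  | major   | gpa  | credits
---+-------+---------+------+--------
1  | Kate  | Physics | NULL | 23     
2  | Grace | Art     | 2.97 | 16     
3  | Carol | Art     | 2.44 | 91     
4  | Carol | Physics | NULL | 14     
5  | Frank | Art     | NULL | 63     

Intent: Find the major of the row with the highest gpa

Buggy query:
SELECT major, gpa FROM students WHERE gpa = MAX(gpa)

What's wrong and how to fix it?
Bug: MAX(gpa) is an aggregate and cannot be used directly in WHERE

Fix: Use a subquery: WHERE gpa = (SELECT MAX(gpa) FROM students)

Corrected query:
SELECT major, gpa FROM students WHERE gpa = (SELECT MAX(gpa) FROM students)

Result:
major | gpa 
------+-----
Art   | 2.97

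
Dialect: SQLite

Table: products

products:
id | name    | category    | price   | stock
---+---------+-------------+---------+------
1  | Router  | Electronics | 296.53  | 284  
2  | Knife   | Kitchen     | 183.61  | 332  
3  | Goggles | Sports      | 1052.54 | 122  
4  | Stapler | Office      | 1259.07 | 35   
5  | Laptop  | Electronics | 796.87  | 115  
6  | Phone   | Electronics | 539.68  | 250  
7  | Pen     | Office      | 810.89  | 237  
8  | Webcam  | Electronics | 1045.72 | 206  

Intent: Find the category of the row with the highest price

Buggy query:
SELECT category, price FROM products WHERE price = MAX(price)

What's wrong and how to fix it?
Bug: MAX(price) is an aggregate and cannot be used directly in WHERE

Fix: Wrap MAX in a scalar subquery so WHERE compares against a single value

Corrected query:
SELECT category, price FROM products WHERE price = (SELECT MAX(price) FROM products)

Result:
category | price  
---------+--------
Office   | 1259.07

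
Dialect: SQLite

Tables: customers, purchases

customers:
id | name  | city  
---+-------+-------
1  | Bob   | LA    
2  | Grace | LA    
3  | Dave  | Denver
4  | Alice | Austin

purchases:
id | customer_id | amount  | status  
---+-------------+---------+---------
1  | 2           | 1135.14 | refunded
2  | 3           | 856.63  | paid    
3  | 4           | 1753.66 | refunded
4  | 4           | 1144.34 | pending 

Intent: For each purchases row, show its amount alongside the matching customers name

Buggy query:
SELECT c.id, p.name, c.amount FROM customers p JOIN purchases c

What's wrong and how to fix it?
Bug: JOIN with no ON clause produces a cartesian product; every purchases row pairs with every customers row

Fix: Specify the join condition linking the foreign key to the parent id

Corrected query:
SELECT c.id, p.name, c.amount FROM customers p JOIN purchases c ON c.customer_id = p.id

Result:
id | name  | amount 
---+-------+--------
1  | Grace | 1135.14
2  | Dave  | 856.63 
3  | Alice | 1753.66
4  | Alice | 1144.34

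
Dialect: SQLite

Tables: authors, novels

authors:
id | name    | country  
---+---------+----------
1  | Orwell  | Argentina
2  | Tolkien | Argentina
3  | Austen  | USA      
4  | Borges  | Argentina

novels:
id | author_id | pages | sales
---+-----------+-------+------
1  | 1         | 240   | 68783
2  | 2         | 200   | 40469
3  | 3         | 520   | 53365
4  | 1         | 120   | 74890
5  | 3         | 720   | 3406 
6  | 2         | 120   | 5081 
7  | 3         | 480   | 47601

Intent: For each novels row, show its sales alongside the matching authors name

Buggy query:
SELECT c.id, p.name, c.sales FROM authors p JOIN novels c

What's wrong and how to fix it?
Bug: Missing join condition: each novels row is matched to all authors rows instead of just its own

Fix: Specify the join condition linking the foreign key to the parent id

Corrected query:
SELECT c.id, p.name, c.sales FROM authors p JOIN novels c ON c.author_id = p.id

Result:
id | name    | sales
---+---------+------
1  | Orwell  | 68783
2  | Tolkien | 40469
3  | Austen  | 53365
4  | Orwell  | 74890
5  | Austen  | 3406 
6  | Tolkien | 5081 
7  | Austen  | 47601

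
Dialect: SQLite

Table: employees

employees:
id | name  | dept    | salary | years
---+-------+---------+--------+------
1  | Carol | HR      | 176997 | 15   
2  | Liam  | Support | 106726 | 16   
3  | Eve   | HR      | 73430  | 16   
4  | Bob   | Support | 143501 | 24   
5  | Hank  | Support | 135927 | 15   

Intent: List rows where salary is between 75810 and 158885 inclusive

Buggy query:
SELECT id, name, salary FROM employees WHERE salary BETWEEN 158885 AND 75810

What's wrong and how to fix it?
Bug: BETWEEN expects the lower bound first; with 158885 AND 75810 the range is empty

Fix: Swap the bounds so the smaller value comes first

Corrected query:
SELECT id, name, salary FROM employees WHERE salary BETWEEN 75810 AND 158885

Result:
id | name | salary
---+------+-------
2  | Liam | 106726
4  | Bob  | 143501
5  | Hank | 135927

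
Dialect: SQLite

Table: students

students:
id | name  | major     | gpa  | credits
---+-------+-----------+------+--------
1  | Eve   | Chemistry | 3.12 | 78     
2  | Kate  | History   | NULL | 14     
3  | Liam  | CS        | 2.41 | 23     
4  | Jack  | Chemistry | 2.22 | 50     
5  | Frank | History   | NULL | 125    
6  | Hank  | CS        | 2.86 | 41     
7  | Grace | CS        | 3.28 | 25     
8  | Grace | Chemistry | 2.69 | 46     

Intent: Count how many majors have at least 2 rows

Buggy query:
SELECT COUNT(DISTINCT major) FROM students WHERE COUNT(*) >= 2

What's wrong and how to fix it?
Bug: COUNT(*) cannot appear in WHERE; the per-group count doesn't exist yet

Fix: Use a subquery that GROUPs and filters with HAVING, then count its rows

Corrected query:
SELECT COUNT(*) FROM (SELECT major FROM students GROUP BY major HAVING COUNT(*) >= 2)

Result:
COUNT(*)
--------
3       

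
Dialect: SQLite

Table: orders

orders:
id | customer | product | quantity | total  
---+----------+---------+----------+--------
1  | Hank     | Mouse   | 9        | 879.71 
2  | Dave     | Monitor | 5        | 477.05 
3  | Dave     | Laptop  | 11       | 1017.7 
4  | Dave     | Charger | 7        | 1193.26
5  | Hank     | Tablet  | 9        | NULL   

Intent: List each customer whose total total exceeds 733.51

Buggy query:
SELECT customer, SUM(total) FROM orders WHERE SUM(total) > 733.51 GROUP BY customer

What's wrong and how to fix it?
Bug: WHERE runs before GROUP BY, so aggregates aren't available there

Fix: Move the aggregate condition to a HAVING clause

Corrected query:
SELECT customer, SUM(total) FROM orders GROUP BY customer HAVING SUM(total) > 733.51

Result:
customer | SUM(total)
---------+-----------
Dave     | 2688.01   
Hank     | 879.71    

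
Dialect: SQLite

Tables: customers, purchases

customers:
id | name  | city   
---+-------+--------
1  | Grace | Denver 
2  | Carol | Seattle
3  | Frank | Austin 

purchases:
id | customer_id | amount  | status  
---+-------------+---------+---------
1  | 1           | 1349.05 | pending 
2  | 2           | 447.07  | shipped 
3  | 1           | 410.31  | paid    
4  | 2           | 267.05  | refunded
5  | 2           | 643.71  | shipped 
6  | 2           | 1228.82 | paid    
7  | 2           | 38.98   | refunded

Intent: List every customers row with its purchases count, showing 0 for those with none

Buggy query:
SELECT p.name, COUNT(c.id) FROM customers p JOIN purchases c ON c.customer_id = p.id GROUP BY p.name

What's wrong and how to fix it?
Bug: INNER JOIN drops customers rows that have no matching purchases rows

Fix: Switch to LEFT JOIN to retain unmatched parent rows

Corrected query:
SELECT p.name, COUNT(c.id) FROM customers p LEFT JOIN purchases c ON c.customer_id = p.id GROUP BY p.name

Result:
name  | COUNT(c.id)
------+------------
Carol | 5          
Frank | 0          
Grace | 2          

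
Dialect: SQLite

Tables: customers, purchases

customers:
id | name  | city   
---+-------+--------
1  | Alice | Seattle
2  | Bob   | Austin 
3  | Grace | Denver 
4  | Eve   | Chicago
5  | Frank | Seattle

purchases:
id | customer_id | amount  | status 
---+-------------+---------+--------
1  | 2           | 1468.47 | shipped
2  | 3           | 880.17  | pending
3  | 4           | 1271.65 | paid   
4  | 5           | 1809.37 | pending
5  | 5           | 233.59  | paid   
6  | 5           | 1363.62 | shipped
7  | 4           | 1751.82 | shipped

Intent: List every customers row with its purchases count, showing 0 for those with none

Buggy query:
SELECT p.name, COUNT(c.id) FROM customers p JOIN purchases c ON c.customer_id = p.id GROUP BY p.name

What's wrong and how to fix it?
Bug: INNER JOIN drops customers rows that have no matching purchases rows

Fix: Switch to LEFT JOIN to retain unmatched parent rows

Corrected query:
SELECT p.name, COUNT(c.id) FROM customers p LEFT JOIN purchases c ON c.customer_id = p.id GROUP BY p.name

Result:
name  | COUNT(c.id)
------+------------
Alice | 0          
Bob   | 1          
Eve   | 2          
Frank | 3          
Grace | 1          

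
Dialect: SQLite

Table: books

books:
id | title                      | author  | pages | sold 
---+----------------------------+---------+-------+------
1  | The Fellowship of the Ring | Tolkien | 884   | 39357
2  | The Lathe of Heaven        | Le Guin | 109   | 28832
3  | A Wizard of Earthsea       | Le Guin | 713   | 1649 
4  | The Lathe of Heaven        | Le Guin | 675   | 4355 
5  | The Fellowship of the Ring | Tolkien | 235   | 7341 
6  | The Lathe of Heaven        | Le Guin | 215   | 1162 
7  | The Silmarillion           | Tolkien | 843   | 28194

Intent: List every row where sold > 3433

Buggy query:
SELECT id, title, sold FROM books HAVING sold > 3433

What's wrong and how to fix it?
Bug: This is a non-aggregate query (no GROUP BY, no aggregates), so in SQLite the HAVING clause is invalid here; a row-level condition belongs in WHERE

Fix: Use WHERE for row-level filtering

Corrected query:
SELECT id, title, sold FROM books WHERE sold > 3433

Result:
id | title                      | sold 
---+----------------------------+------
1  | The Fellowship of the Ring | 39357
2  | The Lathe of Heaven        | 28832
4  | The Lathe of Heaven        | 4355 
5  | The Fellowship of the Ring | 7341 
7  | The Silmarillion           | 28194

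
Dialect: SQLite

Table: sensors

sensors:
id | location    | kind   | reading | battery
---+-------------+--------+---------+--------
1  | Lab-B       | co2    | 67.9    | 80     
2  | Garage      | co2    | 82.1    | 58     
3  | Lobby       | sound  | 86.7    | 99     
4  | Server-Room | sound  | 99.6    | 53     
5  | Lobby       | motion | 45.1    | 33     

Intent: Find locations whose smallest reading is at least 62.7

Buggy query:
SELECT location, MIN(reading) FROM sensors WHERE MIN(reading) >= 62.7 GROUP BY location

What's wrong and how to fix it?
Bug: Aggregates like MIN are computed per group after WHERE runs

Fix: Use HAVING for the per-group MIN condition

Corrected query:
SELECT location, MIN(reading) FROM sensors GROUP BY location HAVING MIN(reading) >= 62.7

Result:
location    | MIN(reading)
------------+-------------
Garage      | 82.1        
Lab-B       | 67.9        
Server-Room | 99.6        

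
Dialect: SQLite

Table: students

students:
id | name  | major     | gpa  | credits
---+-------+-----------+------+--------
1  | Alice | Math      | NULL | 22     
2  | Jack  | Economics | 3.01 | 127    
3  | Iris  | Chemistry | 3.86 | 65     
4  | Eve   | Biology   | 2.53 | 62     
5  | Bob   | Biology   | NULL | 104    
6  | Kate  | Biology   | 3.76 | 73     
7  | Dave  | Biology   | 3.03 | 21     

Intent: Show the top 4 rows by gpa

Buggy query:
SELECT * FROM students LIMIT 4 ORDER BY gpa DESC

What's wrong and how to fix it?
Bug: LIMIT must come after ORDER BY

Fix: Sort with ORDER BY, then apply LIMIT

Corrected query:
SELECT * FROM students ORDER BY gpa DESC LIMIT 4

Result:
id | name | major     | gpa  | credits
---+------+-----------+------+--------
3  | Iris | Chemistry | 3.86 | 65     
6  | Kate | Biology   | 3.76 | 73     
7  | Dave | Biology   | 3.03 | 21     
2  | Jack | Economics | 3.01 | 127    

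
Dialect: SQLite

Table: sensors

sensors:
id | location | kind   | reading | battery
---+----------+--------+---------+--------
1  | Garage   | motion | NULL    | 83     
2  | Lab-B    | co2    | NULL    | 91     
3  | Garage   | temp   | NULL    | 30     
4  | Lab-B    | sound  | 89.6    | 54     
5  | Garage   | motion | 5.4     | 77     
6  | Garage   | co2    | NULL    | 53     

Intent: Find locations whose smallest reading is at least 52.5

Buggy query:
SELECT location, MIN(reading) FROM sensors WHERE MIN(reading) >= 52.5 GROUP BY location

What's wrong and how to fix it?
Bug: Aggregates like MIN are computed per group after WHERE runs

Fix: Replace WHERE with HAVING after the GROUP BY

Corrected query:
SELECT location, MIN(reading) FROM sensors GROUP BY location HAVING MIN(reading) >= 52.5

Result:
location | MIN(reading)
---------+-------------
Lab-B    | 89.6        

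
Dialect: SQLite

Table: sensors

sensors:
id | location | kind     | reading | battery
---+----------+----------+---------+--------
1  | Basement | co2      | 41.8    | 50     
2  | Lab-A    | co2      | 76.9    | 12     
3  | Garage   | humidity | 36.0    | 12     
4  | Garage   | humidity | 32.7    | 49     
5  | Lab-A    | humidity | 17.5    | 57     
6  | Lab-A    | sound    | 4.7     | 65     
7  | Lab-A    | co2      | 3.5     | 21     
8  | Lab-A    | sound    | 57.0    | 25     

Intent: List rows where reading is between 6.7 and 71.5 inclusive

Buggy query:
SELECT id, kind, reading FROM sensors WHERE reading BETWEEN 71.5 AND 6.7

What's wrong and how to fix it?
Bug: The bounds are reversed; BETWEEN a AND b requires a <= b to match anything

Fix: Write BETWEEN 6.7 AND 71.5

Corrected query:
SELECT id, kind, reading FROM sensors WHERE reading BETWEEN 6.7 AND 71.5

Result:
id | kind     | reading
---+----------+--------
1  | co2      | 41.8   
3  | humidity | 36     
4  | humidity | 32.7   
5  | humidity | 17.5   
8  | sound    | 57     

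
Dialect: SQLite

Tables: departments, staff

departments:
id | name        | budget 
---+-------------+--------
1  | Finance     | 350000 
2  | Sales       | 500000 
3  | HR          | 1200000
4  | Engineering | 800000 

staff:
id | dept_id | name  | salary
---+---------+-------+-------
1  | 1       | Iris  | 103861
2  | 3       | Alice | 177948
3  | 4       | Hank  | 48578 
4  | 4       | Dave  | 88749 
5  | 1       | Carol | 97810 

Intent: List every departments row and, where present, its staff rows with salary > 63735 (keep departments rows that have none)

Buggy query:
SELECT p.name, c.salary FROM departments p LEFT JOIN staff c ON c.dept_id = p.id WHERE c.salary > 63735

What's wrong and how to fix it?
Bug: A WHERE condition on the right-hand table after LEFT JOIN drops unmatched parents

Fix: Put 'c.salary > 63735' in the JOIN's ON clause instead of WHERE

Corrected query:
SELECT p.name, c.salary FROM departments p LEFT JOIN staff c ON c.dept_id = p.id AND c.salary > 63735

Result:
name        | salary
------------+-------
Finance     | 97810 
Finance     | 103861
Sales       | NULL  
HR          | 177948
Engineering | 88749 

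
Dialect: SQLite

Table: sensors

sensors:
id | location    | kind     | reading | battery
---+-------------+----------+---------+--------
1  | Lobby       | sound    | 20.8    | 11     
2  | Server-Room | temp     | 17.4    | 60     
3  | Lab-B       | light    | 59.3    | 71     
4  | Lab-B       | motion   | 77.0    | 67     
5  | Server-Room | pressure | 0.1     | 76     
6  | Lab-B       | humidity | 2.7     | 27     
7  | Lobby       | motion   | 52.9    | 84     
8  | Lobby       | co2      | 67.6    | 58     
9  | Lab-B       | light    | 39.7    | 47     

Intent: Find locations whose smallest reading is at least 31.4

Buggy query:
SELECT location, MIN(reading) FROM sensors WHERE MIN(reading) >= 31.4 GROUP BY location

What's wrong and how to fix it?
Bug: Aggregates like MIN are computed per group after WHERE runs

Fix: Use HAVING for the per-group MIN condition

Corrected query:
SELECT location, MIN(reading) FROM sensors GROUP BY location HAVING MIN(reading) >= 31.4

Result:
(no rows)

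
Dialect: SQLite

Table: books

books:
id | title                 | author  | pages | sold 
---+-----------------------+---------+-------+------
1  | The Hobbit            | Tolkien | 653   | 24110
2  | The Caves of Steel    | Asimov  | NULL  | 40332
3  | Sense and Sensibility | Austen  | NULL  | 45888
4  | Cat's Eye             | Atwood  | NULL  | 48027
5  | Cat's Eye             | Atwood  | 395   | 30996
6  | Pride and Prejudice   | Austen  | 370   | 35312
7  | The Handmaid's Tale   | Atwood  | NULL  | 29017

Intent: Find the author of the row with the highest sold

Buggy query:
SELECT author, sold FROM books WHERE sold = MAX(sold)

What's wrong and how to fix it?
Bug: WHERE is evaluated per row; an aggregate over the whole table isn't defined there

Fix: Wrap MAX in a scalar subquery so WHERE compares against a single value

Corrected query:
SELECT author, sold FROM books WHERE sold = (SELECT MAX(sold) FROM books)

Result:
author | sold 
-------+------
Atwood | 48027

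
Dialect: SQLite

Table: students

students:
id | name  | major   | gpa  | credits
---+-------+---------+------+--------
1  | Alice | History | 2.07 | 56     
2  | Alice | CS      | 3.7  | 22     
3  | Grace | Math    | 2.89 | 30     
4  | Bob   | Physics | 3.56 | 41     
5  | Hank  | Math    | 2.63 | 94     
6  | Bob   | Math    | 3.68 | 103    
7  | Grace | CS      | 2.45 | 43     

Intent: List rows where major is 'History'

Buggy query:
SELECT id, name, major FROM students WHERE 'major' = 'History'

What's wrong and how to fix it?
Bug: 'major' in single quotes is a string literal, not the column; the comparison is literal-vs-literal and never true

Fix: Reference the column as major without single quotes

Corrected query:
SELECT id, name, major FROM students WHERE major = 'History'

Result:
id | name  | major  
---+-------+--------
1  | Alice | History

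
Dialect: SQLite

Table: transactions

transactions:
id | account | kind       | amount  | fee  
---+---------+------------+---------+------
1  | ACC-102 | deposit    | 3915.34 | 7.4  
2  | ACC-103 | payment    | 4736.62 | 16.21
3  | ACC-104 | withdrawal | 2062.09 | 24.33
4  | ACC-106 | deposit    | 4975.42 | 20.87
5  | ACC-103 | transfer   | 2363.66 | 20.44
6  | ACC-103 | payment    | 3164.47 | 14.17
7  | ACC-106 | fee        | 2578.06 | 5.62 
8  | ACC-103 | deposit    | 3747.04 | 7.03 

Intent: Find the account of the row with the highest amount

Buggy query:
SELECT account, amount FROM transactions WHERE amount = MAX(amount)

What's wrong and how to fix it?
Bug: MAX(amount) is an aggregate and cannot be used directly in WHERE

Fix: Wrap MAX in a scalar subquery so WHERE compares against a single value

Corrected query:
SELECT account, amount FROM transactions WHERE amount = (SELECT MAX(amount) FROM transactions)

Result:
account | amount 
--------+--------
ACC-106 | 4975.42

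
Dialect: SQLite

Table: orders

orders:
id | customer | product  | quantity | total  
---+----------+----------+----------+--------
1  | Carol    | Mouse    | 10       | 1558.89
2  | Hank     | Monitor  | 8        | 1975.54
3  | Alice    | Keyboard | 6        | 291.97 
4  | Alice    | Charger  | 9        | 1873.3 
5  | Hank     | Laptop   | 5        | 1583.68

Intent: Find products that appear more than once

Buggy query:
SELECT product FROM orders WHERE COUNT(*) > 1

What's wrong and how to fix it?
Bug: COUNT(*) is an aggregate and cannot be used in WHERE

Fix: Group first, then use HAVING for the count condition

Corrected query:
SELECT product FROM orders GROUP BY product HAVING COUNT(*) > 1

Result:
(no rows)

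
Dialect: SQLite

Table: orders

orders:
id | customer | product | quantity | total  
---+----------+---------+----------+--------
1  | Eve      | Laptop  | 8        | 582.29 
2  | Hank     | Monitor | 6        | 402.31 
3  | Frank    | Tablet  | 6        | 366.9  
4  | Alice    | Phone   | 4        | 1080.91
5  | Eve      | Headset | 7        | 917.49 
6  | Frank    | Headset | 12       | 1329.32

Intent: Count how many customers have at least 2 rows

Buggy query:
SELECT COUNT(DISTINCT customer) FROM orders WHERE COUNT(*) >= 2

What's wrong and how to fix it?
Bug: WHERE filters individual rows, not groups, so a group-level COUNT is invalid there

Fix: Use a subquery that GROUPs and filters with HAVING, then count its rows

Corrected query:
SELECT COUNT(*) FROM (SELECT customer FROM orders GROUP BY customer HAVING COUNT(*) >= 2)

Result:
COUNT(*)
--------
2       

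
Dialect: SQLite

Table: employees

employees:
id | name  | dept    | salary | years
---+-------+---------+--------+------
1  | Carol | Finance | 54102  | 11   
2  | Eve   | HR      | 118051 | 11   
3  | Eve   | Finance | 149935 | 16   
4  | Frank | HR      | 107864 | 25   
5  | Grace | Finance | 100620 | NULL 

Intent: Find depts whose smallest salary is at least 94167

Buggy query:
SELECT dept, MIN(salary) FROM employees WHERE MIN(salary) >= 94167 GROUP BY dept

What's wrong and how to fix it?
Bug: Aggregates like MIN are computed per group after WHERE runs

Fix: Replace WHERE with HAVING after the GROUP BY

Corrected query:
SELECT dept, MIN(salary) FROM employees GROUP BY dept HAVING MIN(salary) >= 94167

Result:
dept | MIN(salary)
-----+------------
HR   | 107864     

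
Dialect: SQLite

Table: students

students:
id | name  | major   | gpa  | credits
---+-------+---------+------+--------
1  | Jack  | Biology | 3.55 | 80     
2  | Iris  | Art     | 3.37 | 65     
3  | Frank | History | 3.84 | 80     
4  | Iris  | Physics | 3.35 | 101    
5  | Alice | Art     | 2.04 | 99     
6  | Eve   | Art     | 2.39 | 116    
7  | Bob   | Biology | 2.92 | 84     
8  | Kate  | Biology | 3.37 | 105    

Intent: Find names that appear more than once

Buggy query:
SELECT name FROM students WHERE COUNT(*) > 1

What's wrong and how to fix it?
Bug: WHERE can't reference COUNT(*); aggregates are computed after WHERE

Fix: Group first, then use HAVING for the count condition

Corrected query:
SELECT name FROM students GROUP BY name HAVING COUNT(*) > 1

Result:
name
----
Iris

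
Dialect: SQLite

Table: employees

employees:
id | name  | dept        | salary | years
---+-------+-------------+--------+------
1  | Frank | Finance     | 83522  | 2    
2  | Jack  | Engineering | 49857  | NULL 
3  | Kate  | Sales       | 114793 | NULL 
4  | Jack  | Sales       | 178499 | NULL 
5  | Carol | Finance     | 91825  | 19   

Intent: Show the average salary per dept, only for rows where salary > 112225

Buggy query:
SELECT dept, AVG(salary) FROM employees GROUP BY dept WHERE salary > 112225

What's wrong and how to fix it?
Bug: Row-level WHERE must come before GROUP BY in the clause order

Fix: Move the WHERE clause before GROUP BY

Corrected query:
SELECT dept, AVG(salary) FROM employees WHERE salary > 112225 GROUP BY dept

Result:
dept  | AVG(salary)
------+------------
Sales | 146646     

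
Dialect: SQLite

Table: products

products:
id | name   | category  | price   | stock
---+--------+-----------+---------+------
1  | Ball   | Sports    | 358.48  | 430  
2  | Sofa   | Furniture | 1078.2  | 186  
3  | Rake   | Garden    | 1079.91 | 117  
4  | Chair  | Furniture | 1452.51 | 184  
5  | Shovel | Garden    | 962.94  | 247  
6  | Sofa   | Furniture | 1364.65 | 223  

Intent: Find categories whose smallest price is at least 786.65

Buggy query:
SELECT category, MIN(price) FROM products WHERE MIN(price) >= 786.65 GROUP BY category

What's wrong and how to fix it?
Bug: Aggregates like MIN are computed per group after WHERE runs

Fix: Use HAVING for the per-group MIN condition

Corrected query:
SELECT category, MIN(price) FROM products GROUP BY category HAVING MIN(price) >= 786.65

Result:
category  | MIN(price)
----------+-----------
Furniture | 1078.2    
Garden    | 962.94    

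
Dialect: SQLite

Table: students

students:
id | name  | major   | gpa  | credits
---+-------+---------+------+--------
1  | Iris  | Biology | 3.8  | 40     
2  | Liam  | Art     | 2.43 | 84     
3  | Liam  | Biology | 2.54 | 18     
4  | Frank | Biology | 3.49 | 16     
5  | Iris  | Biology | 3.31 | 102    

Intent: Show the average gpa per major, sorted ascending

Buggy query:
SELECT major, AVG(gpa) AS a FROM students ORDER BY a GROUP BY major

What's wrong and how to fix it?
Bug: GROUP BY must precede ORDER BY

Fix: Move ORDER BY to the end, after GROUP BY

Corrected query:
SELECT major, AVG(gpa) AS a FROM students GROUP BY major ORDER BY a

Result:
major   | a    
--------+------
Art     | 2.43 
Biology | 3.285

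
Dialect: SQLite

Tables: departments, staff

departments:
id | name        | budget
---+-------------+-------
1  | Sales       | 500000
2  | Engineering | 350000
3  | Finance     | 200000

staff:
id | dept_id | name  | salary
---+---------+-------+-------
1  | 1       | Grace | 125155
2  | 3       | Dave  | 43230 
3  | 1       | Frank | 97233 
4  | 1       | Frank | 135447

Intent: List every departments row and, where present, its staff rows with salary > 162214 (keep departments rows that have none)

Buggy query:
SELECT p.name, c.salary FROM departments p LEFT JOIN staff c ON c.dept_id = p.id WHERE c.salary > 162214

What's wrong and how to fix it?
Bug: A WHERE condition on the right-hand table after LEFT JOIN drops unmatched parents

Fix: Put 'c.salary > 162214' in the JOIN's ON clause instead of WHERE

Corrected query:
SELECT p.name, c.salary FROM departments p LEFT JOIN staff c ON c.dept_id = p.id AND c.salary > 162214

Result:
name        | salary
------------+-------
Sales       | NULL  
Engineering | NULL  
Finance     | NULL  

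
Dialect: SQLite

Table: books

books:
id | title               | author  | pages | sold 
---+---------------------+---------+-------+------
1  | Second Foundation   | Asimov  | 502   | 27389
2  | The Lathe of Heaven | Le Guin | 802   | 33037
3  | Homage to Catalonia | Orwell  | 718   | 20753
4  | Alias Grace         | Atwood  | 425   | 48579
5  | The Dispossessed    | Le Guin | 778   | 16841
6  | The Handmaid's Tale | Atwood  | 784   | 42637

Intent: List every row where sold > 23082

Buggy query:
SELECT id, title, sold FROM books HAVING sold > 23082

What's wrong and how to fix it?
Bug: HAVING filters the output of aggregation, but this query has no GROUP BY and no aggregate functions, so SQLite rejects it (HAVING clause on a non-aggregate query); the condition here is per row

Fix: Replace HAVING with WHERE since the condition applies to individual rows

Corrected query:
SELECT id, title, sold FROM books WHERE sold > 23082

Result:
id | title               | sold 
---+---------------------+------
1  | Second Foundation   | 27389
2  | The Lathe of Heaven | 33037
4  | Alias Grace         | 48579
6  | The Handmaid's Tale | 42637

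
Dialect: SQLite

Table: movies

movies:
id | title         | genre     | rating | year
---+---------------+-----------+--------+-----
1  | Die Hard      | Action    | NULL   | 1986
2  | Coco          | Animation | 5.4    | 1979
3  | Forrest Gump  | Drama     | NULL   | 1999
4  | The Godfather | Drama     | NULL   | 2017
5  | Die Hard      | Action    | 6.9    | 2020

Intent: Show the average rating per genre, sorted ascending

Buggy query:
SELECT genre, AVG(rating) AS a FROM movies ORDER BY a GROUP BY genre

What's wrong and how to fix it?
Bug: ORDER BY appears before GROUP BY; SQL clause order requires GROUP BY first

Fix: Move ORDER BY to the end, after GROUP BY

Corrected query:
SELECT genre, AVG(rating) AS a FROM movies GROUP BY genre ORDER BY a

Result:
genre     | a   
----------+-----
Drama     | NULL
Animation | 5.4 
Action    | 6.9 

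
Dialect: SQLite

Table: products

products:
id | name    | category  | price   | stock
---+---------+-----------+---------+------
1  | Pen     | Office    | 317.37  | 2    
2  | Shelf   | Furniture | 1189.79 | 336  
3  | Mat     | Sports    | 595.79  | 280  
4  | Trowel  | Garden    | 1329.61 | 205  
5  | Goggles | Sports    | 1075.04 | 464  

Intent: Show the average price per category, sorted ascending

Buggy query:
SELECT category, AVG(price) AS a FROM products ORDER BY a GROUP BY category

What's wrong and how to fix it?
Bug: GROUP BY must precede ORDER BY

Fix: Reorder: SELECT … FROM … GROUP BY … ORDER BY …

Corrected query:
SELECT category, AVG(price) AS a FROM products GROUP BY category ORDER BY a

Result:
category  | a      
----------+--------
Office    | 317.37 
Sports    | 835.415
Furniture | 1189.79
Garden    | 1329.61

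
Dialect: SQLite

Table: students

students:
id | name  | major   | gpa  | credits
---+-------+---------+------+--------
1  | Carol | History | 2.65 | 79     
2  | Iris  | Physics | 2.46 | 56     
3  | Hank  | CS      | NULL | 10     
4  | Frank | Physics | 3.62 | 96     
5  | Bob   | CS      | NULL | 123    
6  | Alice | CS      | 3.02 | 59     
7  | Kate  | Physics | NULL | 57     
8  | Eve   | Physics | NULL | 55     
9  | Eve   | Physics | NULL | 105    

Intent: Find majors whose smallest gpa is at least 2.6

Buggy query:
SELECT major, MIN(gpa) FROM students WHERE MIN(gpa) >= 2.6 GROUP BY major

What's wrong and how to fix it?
Bug: Aggregates like MIN are computed per group after WHERE runs

Fix: Use HAVING for the per-group MIN condition

Corrected query:
SELECT major, MIN(gpa) FROM students GROUP BY major HAVING MIN(gpa) >= 2.6

Result:
major   | MIN(gpa)
--------+---------
CS      | 3.02    
History | 2.65    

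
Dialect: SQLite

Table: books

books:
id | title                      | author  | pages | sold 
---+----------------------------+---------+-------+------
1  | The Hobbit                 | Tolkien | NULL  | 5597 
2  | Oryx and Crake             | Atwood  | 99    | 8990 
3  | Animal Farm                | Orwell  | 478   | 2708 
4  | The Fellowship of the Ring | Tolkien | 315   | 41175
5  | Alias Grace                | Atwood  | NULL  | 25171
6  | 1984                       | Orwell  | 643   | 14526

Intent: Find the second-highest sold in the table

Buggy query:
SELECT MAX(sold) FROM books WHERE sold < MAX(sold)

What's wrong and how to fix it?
Bug: MAX(sold) on the right of the comparison is an aggregate-in-WHERE error

Fix: Put the inner MAX in a scalar subquery

Corrected query:
SELECT MAX(sold) FROM books WHERE sold < (SELECT MAX(sold) FROM books)

Result:
MAX(sold)
---------
25171    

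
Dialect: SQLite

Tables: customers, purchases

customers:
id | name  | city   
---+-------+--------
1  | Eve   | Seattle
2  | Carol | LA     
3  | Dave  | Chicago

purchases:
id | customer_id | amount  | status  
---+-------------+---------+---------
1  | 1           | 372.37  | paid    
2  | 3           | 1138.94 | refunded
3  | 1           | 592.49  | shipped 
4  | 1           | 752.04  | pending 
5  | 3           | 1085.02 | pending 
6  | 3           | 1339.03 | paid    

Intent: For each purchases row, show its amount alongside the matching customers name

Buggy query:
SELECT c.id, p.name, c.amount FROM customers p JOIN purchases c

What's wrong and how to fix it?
Bug: Missing join condition: each purchases row is matched to all customers rows instead of just its own

Fix: Specify the join condition linking the foreign key to the parent id

Corrected query:
SELECT c.id, p.name, c.amount FROM customers p JOIN purchases c ON c.customer_id = p.id

Result:
id | name | amount 
---+------+--------
1  | Eve  | 372.37 
2  | Dave | 1138.94
3  | Eve  | 592.49 
4  | Eve  | 752.04 
5  | Dave | 1085.02
6  | Dave | 1339.03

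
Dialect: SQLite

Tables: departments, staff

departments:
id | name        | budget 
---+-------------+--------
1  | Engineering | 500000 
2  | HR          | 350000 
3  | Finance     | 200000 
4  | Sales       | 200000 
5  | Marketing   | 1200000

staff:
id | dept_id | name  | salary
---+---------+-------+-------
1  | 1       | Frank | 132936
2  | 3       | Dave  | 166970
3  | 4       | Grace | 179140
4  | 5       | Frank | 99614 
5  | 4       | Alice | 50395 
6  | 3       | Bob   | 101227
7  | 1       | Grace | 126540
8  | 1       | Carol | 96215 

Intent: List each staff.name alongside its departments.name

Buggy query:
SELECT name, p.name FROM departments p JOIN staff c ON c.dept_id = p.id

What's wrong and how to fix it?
Bug: Both tables have a 'name' column; the unqualified reference is ambiguous

Fix: Prefix ambiguous columns with the table alias

Corrected query:
SELECT c.name, p.name FROM departments p JOIN staff c ON c.dept_id = p.id

Result:
name  | name       
------+------------
Frank | Engineering
Dave  | Finance    
Grace | Sales      
Frank | Marketing  
Alice | Sales      
Bob   | Finance    
Grace | Engineering
Carol | Engineering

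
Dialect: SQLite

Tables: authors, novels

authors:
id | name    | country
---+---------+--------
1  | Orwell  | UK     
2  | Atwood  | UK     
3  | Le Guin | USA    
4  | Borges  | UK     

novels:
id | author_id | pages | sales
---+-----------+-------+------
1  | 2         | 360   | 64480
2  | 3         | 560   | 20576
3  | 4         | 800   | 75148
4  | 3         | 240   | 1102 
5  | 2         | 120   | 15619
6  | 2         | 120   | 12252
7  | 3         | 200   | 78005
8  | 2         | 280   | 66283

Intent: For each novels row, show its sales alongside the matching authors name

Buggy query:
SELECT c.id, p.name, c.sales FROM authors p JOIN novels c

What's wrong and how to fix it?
Bug: JOIN with no ON clause produces a cartesian product; every novels row pairs with every authors row

Fix: Specify the join condition linking the foreign key to the parent id

Corrected query:
SELECT c.id, p.name, c.sales FROM authors p JOIN novels c ON c.author_id = p.id

Result:
id | name    | sales
---+---------+------
1  | Atwood  | 64480
2  | Le Guin | 20576
3  | Borges  | 75148
4  | Le Guin | 1102 
5  | Atwood  | 15619
6  | Atwood  | 12252
7  | Le Guin | 78005
8  | Atwood  | 66283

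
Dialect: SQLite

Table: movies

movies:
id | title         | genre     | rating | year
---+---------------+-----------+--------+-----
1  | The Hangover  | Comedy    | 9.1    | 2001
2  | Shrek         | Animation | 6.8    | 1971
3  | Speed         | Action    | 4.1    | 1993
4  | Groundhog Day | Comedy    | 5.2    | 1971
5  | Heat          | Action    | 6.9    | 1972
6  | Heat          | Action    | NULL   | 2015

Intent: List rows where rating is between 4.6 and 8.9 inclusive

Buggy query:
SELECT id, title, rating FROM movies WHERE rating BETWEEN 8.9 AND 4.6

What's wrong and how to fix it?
Bug: The bounds are reversed; BETWEEN a AND b requires a <= b to match anything

Fix: Swap the bounds so the smaller value comes first

Corrected query:
SELECT id, title, rating FROM movies WHERE rating BETWEEN 4.6 AND 8.9

Result:
id | title         | rating
---+---------------+-------
2  | Shrek         | 6.8   
4  | Groundhog Day | 5.2   
5  | Heat          | 6.9   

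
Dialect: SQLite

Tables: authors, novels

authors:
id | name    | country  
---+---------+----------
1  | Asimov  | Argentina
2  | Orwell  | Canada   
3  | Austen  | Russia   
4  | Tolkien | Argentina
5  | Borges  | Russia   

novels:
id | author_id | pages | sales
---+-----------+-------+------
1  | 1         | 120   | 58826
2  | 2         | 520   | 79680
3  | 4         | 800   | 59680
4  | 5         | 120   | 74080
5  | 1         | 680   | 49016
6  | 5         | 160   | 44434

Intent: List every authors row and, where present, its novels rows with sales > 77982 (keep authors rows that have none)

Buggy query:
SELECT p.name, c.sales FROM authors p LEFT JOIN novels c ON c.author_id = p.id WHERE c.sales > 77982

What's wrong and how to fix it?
Bug: Filtering c.sales in WHERE discards the NULL rows produced by LEFT JOIN, turning it into an inner join

Fix: Move the right-table condition into the ON clause so unmatched parents are kept

Corrected query:
SELECT p.name, c.sales FROM authors p LEFT JOIN novels c ON c.author_id = p.id AND c.sales > 77982

Result:
name    | sales
--------+------
Asimov  | NULL 
Orwell  | 79680
Austen  | NULL 
Tolkien | NULL 
Borges  | NULL 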